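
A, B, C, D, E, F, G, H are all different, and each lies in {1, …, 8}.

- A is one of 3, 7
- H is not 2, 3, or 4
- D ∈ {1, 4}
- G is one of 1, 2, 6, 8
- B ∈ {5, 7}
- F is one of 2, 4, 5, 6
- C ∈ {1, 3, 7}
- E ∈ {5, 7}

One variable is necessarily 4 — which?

B and E share exactly the 2 values {5, 7}; by pigeonhole those values go to them, so strike 5, 7 from A, C, F, H.
A's domain is down to {3}, so A = 3. Remove 3 from C.
C's domain is down to {1}, so C = 1. So D, G, H can't be 1.
So 4 goes to D.

D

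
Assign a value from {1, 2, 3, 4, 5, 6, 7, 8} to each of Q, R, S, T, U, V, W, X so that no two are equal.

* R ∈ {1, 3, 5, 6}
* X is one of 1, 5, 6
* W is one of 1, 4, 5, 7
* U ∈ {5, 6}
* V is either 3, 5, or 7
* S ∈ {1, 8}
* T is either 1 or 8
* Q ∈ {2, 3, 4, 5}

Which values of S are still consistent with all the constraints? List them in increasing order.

The 8 variables draw from only 8 values {1, 2, 3, 4, 5, 6, 7, 8}, so each is used; only Q can be 2, hence Q = 2.
The 7 still-open variables draw from only 7 values {1, 3, 4, 5, 6, 7, 8}, so each is used; only W can be 4, hence W = 4.
The 6 still-open variables together cover exactly {1, 3, 5, 6, 7, 8} — 6 values for 6 variables — and 7 appears only in V's list, so V = 7.
The 5 still-open variables together cover exactly {1, 3, 5, 6, 8} — 5 values for 5 variables — and 3 appears only in R's list, so R = 3.
The 2 variables S and T are confined to {1, 8}, which locks those values in; drop them from X.
No further eliminations apply; S can still be any of 1, 8.

1, 8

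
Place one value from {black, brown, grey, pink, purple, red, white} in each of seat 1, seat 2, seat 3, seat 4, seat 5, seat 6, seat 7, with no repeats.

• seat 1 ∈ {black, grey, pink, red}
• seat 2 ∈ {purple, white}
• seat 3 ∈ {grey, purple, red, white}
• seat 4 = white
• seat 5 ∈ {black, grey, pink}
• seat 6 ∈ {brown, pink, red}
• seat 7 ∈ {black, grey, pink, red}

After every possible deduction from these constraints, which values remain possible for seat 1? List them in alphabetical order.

seat 4 has just one choice, so seat 4 = white. So seat 2, seat 3 can't be white.
That leaves seat 2 = purple. Strike purple from seat 3.
Among the 5 still-open variables, brown fits only seat 6 (and all 5 values in {black, brown, grey, pink, red} must be used), so seat 6 = brown.
No further eliminations apply; seat 1 can still be any of black, grey, pink, red.

black, grey, pink, red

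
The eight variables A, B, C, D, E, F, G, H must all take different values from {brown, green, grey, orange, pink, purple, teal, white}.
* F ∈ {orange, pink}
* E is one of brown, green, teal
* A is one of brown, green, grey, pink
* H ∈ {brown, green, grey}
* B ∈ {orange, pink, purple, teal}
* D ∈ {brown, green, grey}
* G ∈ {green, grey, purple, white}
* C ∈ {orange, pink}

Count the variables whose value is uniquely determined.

The 8 variables together cover exactly {brown, green, grey, orange, pink, purple, teal, white} — 8 values for 8 variables — and white appears only in G's list, so G = white.
The 7 still-open variables together cover exactly {brown, green, grey, orange, pink, purple, teal} — 7 values for 7 variables — and purple appears only in B's list, so B = purple.
The 6 still-open variables draw from only 6 values {brown, green, grey, orange, pink, teal}, so each is used; only E can be teal, hence E = teal.
C and F share exactly the 2 values {orange, pink}; by pigeonhole those values go to them, so strike orange, pink from A.
Determined: B=purple, E=teal, G=white. The other variables each still have more than one consistent value. That makes 3.

3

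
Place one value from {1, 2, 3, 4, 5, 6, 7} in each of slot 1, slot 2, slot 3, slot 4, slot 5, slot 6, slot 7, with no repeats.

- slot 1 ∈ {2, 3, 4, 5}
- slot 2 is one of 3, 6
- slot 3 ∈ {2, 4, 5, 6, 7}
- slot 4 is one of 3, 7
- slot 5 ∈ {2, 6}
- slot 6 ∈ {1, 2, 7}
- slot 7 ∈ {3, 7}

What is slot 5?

The 7 variables draw from only 7 values {1, 2, 3, 4, 5, 6, 7}, so each is used; only slot 6 can be 1, hence slot 6 = 1.
The 2 variables slot 4 and slot 7 are confined to {3, 7}, which locks those values in; drop them from slot 1, slot 2, slot 3.
slot 2 must be 6 (only option left). Strike 6 from slot 3, slot 5.
So slot 5 = 2.

2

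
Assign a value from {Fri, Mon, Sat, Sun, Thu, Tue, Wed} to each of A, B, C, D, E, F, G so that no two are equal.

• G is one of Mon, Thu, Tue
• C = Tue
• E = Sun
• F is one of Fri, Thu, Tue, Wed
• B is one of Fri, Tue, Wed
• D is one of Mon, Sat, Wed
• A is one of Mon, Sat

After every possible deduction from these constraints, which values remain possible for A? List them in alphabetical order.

Mon, Sat

C must be Tue (only option left). Eliminate Tue elsewhere: B, F, G.
That leaves E = Sun.
No further eliminations apply; A can still be any of Mon, Sat.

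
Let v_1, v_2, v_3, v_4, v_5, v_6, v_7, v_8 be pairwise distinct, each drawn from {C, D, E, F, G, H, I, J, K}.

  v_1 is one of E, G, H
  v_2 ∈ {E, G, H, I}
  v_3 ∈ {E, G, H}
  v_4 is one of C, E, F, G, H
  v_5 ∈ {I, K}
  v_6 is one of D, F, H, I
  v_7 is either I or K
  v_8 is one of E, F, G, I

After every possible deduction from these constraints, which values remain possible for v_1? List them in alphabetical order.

The 8 variables together cover exactly {C, D, E, F, G, H, I, K} — 8 values for 8 variables — and C appears only in v_4's list, so v_4 = C.
The 7 still-open variables together cover exactly {D, E, F, G, H, I, K} — 7 values for 7 variables — and D appears only in v_6's list, so v_6 = D.
The 6 still-open variables draw from only 6 values {E, F, G, H, I, K}, so each is used; only v_8 can be F, hence v_8 = F.
The 2 variables v_5 and v_7 are confined to {I, K}, which locks those values in; drop them from v_2.
No further eliminations apply; v_1 can still be any of E, G, H.

E, G, H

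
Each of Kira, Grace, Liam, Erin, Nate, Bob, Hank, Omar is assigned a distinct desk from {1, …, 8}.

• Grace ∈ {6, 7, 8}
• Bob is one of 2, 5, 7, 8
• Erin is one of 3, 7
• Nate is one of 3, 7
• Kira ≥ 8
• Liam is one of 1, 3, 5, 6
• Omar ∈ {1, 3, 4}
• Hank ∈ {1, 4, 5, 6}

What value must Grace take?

6

Kira must be 8 (only option left). So Grace, Bob can't be 8.
The 7 still-open variables together cover exactly {1, 2, 3, 4, 5, 6, 7} — 7 values for 7 variables — and 2 appears only in Bob's list, so Bob = 2.
Erin and Nate between them cover only {3, 7} — a naked pair. Remove those values from Grace, Liam, Omar.
So Grace = 6.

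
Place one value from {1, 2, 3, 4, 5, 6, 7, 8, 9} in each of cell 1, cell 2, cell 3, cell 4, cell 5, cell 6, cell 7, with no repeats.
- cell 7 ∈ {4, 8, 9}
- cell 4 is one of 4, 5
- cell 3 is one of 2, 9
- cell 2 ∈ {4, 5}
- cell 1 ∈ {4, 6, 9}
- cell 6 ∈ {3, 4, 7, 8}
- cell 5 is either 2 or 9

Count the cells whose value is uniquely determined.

cell 2 and cell 4 share exactly the 2 values {4, 5}; by pigeonhole those values go to them, so strike 4, 5 from cell 1, cell 6, cell 7.
cell 3 and cell 5 between them cover only {2, 9} — a naked pair. Remove those values from cell 1, cell 7.
That leaves cell 1 = 6.
cell 7's domain is down to {8}, so cell 7 = 8. Eliminate 8 elsewhere: cell 6.
Determined: cell 1=6, cell 7=8. The other cells each still have more than one consistent value. That makes 2.

2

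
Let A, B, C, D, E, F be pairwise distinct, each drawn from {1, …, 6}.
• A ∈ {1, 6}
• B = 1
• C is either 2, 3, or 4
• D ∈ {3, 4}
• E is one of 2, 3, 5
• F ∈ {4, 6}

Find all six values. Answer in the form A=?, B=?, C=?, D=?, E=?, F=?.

B's domain is down to {1}, so B = 1. Remove 1 from A.
A must be 6 (only option left). Strike 6 from F.
That leaves F = 4. So C, D can't be 4.
D's domain is down to {3}, so D = 3. Remove 3 from C, E.
C has just one choice, so C = 2. So E can't be 2.
That leaves E = 5.

A=6, B=1, C=2, D=3, E=5, F=4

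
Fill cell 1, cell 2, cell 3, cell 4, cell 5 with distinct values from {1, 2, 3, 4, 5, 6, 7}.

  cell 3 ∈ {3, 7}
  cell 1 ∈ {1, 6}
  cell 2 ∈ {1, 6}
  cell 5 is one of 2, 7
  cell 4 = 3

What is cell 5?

cell 4's domain is down to {3}, so cell 4 = 3. Eliminate 3 elsewhere: cell 3.
cell 3 must be 7 (only option left). Remove 7 from cell 5.
So cell 5 = 2.

2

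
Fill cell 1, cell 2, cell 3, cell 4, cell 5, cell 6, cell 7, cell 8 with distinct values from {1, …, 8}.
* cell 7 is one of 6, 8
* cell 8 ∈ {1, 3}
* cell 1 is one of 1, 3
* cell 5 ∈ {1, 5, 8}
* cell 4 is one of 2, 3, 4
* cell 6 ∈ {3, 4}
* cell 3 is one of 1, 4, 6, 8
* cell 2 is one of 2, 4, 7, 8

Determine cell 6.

4

The 8 variables draw from only 8 values {1, 2, 3, 4, 5, 6, 7, 8}, so each is used; only cell 5 can be 5, hence cell 5 = 5.
Among the 7 still-open variables, 7 fits only cell 2 (and all 7 values in {1, 2, 3, 4, 6, 7, 8} must be used), so cell 2 = 7.
The 6 still-open variables together cover exactly {1, 2, 3, 4, 6, 8} — 6 values for 6 variables — and 2 appears only in cell 4's list, so cell 4 = 2.
cell 1 and cell 8 share exactly the 2 values {1, 3}; by pigeonhole those values go to them, so strike 1, 3 from cell 3, cell 6.
So cell 6 = 4.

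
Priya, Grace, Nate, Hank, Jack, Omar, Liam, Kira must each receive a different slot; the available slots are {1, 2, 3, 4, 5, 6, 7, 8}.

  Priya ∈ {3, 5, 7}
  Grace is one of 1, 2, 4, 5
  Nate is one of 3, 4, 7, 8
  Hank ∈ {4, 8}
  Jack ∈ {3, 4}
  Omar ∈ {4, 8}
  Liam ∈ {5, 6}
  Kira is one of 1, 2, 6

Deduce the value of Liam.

Hank and Omar between them cover only {4, 8} — a naked pair. Remove those values from Grace, Nate, Jack.
Jack's domain is down to {3}, so Jack = 3. So Priya, Nate can't be 3.
Nate has just one choice, so Nate = 7. So Priya can't be 7.
Priya's domain is down to {5}, so Priya = 5. Eliminate 5 elsewhere: Grace, Liam.
So Liam = 6.

6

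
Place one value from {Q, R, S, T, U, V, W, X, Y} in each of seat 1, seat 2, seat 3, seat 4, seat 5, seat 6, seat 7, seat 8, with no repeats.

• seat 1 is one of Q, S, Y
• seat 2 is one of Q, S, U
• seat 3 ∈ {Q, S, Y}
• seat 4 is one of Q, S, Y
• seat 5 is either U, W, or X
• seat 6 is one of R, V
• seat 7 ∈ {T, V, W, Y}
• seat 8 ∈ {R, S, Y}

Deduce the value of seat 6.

V

seat 1, seat 3, seat 4 between them cover only {Q, S, Y} — a naked triple. Remove those values from seat 2, seat 7, seat 8.
seat 2's domain is down to {U}, so seat 2 = U. Eliminate U elsewhere: seat 5.
seat 8 has just one choice, so seat 8 = R. Strike R from seat 6.
So seat 6 = V.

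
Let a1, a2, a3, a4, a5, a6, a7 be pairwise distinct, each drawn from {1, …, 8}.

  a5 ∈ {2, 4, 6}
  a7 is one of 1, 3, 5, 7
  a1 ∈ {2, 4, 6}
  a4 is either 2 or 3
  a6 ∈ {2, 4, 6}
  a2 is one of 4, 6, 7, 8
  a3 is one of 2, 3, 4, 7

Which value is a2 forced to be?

a1, a5, a6 share exactly the 3 values {2, 4, 6}; by pigeonhole those values go to them, so strike 2, 4, 6 from a2, a3, a4.
a4 must be 3 (only option left). Strike 3 from a3, a7.
a3 has just one choice, so a3 = 7. Strike 7 from a2, a7.
So a2 = 8.

8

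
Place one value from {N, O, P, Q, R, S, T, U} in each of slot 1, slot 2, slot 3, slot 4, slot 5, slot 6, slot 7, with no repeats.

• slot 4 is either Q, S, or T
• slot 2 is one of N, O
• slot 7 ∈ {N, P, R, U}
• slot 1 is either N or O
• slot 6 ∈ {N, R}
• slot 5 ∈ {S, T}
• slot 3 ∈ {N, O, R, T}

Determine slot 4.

Q

slot 1 and slot 2 share exactly the 2 values {N, O}; by pigeonhole those values go to them, so strike N, O from slot 3, slot 6, slot 7.
slot 6's domain is down to {R}, so slot 6 = R. Eliminate R elsewhere: slot 3, slot 7.
slot 3 has just one choice, so slot 3 = T. Eliminate T elsewhere: slot 4, slot 5.
slot 5 must be S (only option left). Strike S from slot 4.
So slot 4 = Q.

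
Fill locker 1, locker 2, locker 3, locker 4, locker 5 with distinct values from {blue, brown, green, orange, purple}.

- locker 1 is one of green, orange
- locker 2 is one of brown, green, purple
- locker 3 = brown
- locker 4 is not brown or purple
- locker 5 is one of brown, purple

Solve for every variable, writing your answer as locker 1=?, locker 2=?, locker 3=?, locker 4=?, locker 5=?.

locker 1=orange, locker 2=green, locker 3=brown, locker 4=blue, locker 5=purple

locker 3 has just one choice, so locker 3 = brown. Eliminate brown elsewhere: locker 2, locker 5.
locker 5 has just one choice, so locker 5 = purple. Remove purple from locker 2.
locker 2 must be green (only option left). Remove green from locker 1, locker 4.
locker 1 must be orange (only option left). Strike orange from locker 4.
That leaves locker 4 = blue.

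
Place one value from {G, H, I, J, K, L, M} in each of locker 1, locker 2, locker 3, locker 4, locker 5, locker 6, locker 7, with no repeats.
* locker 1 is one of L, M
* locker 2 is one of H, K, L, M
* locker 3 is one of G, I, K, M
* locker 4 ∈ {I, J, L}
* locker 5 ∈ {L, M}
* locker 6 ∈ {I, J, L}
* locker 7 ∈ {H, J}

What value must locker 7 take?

H

The 7 variables draw from only 7 values {G, H, I, J, K, L, M}, so each is used; only locker 3 can be G, hence locker 3 = G.
The 6 still-open variables draw from only 6 values {H, I, J, K, L, M}, so each is used; only locker 2 can be K, hence locker 2 = K.
Among the 5 still-open variables, H fits only locker 7 (and all 5 values in {H, I, J, L, M} must be used), so locker 7 = H.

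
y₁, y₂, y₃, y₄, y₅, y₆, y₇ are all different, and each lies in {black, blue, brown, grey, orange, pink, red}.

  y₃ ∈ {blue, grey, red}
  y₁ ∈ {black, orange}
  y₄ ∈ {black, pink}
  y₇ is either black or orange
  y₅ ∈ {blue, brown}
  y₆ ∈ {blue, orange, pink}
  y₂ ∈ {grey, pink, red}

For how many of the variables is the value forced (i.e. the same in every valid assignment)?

3

The 7 variables together cover exactly {black, blue, brown, grey, orange, pink, red} — 7 values for 7 variables — and brown appears only in y₅'s list, so y₅ = brown.
The 2 variables y₁ and y₇ are confined to {black, orange}, which locks those values in; drop them from y₄, y₆.
y₄ has just one choice, so y₄ = pink. Remove pink from y₂, y₆.
y₆ must be blue (only option left). Remove blue from y₃.
Determined: y₄=pink, y₅=brown, y₆=blue. The other variables each still have more than one consistent value. That makes 3.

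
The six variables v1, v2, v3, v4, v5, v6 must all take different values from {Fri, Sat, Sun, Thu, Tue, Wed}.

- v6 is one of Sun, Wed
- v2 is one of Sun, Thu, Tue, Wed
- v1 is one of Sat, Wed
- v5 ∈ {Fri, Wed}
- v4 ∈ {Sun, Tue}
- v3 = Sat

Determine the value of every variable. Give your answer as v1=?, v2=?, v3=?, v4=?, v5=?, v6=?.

v3's domain is down to {Sat}, so v3 = Sat. Strike Sat from v1.
v1 must be Wed (only option left). Eliminate Wed elsewhere: v2, v5, v6.
v5 must be Fri (only option left).
v6's domain is down to {Sun}, so v6 = Sun. Eliminate Sun elsewhere: v2, v4.
v4 has just one choice, so v4 = Tue. So v2 can't be Tue.
v2 has just one choice, so v2 = Thu.

v1=Wed, v2=Thu, v3=Sat, v4=Tue, v5=Fri, v6=Sun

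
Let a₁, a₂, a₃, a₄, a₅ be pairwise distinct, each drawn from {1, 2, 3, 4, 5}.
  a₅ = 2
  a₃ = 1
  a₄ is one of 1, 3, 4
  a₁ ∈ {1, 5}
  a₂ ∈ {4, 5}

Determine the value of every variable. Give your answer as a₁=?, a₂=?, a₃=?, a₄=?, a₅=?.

a₁=5, a₂=4, a₃=1, a₄=3, a₅=2

a₃ has just one choice, so a₃ = 1. Strike 1 from a₁, a₄.
a₅ has just one choice, so a₅ = 2.
a₁'s domain is down to {5}, so a₁ = 5. Remove 5 from a₂.
a₂'s domain is down to {4}, so a₂ = 4. Remove 4 from a₄.
a₄'s domain is down to {3}, so a₄ = 3.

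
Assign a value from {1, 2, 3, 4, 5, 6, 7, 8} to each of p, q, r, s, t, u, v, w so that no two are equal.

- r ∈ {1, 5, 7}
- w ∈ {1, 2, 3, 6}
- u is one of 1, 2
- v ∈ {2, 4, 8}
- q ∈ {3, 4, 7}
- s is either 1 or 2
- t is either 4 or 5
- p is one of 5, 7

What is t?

4

Among the 8 variables, 6 fits only w (and all 8 values in {1, 2, 3, 4, 5, 6, 7, 8} must be used), so w = 6.
Among the 7 still-open variables, 3 fits only q (and all 7 values in {1, 2, 3, 4, 5, 7, 8} must be used), so q = 3.
The 6 still-open variables together cover exactly {1, 2, 4, 5, 7, 8} — 6 values for 6 variables — and 8 appears only in v's list, so v = 8.
The 5 still-open variables draw from only 5 values {1, 2, 4, 5, 7}, so each is used; only t can be 4, hence t = 4.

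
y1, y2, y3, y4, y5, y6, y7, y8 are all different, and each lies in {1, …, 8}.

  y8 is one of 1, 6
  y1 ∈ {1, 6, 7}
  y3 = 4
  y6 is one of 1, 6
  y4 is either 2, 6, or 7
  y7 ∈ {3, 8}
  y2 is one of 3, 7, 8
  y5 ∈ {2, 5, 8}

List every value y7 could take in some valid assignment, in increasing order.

y3 must be 4 (only option left).
The 7 still-open variables draw from only 7 values {1, 2, 3, 5, 6, 7, 8}, so each is used; only y5 can be 5, hence y5 = 5.
The 6 still-open variables draw from only 6 values {1, 2, 3, 6, 7, 8}, so each is used; only y4 can be 2, hence y4 = 2.
y6 and y8 between them cover only {1, 6} — a naked pair. Remove those values from y1.
That leaves y1 = 7. So y2 can't be 7.
No further eliminations apply; y7 can still be any of 3, 8.

3, 8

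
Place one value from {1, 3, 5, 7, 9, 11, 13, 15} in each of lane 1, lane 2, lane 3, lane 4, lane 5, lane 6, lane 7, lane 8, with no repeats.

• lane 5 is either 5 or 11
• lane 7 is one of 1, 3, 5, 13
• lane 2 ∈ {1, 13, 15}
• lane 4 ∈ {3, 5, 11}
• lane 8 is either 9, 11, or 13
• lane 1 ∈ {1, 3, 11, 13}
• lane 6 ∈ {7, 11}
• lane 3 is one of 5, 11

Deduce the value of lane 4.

Among the 8 variables, 7 fits only lane 6 (and all 8 values in {1, 3, 5, 7, 9, 11, 13, 15} must be used), so lane 6 = 7.
The 7 still-open variables together cover exactly {1, 3, 5, 9, 11, 13, 15} — 7 values for 7 variables — and 9 appears only in lane 8's list, so lane 8 = 9.
The 6 still-open variables together cover exactly {1, 3, 5, 11, 13, 15} — 6 values for 6 variables — and 15 appears only in lane 2's list, so lane 2 = 15.
lane 3 and lane 5 share exactly the 2 values {5, 11}; by pigeonhole those values go to them, so strike 5, 11 from lane 1, lane 4, lane 7.
So lane 4 = 3.

3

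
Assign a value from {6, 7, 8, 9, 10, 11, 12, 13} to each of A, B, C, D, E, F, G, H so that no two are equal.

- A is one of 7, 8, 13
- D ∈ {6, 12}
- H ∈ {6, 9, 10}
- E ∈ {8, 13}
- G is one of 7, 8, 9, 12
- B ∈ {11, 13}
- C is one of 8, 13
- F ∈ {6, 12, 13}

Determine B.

Among the 8 variables, 10 fits only H (and all 8 values in {6, 7, 8, 9, 10, 11, 12, 13} must be used), so H = 10.
The 7 still-open variables draw from only 7 values {6, 7, 8, 9, 11, 12, 13}, so each is used; only G can be 9, hence G = 9.
The 6 still-open variables together cover exactly {6, 7, 8, 11, 12, 13} — 6 values for 6 variables — and 7 appears only in A's list, so A = 7.
Among the 5 still-open variables, 11 fits only B (and all 5 values in {6, 8, 11, 12, 13} must be used), so B = 11.

11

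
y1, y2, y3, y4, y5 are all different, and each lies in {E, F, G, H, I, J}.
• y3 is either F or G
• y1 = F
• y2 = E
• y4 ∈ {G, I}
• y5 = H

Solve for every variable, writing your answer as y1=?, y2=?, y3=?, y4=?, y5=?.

y1=F, y2=E, y3=G, y4=I, y5=H

y1 has just one choice, so y1 = F. Eliminate F elsewhere: y3.
y2 has just one choice, so y2 = E.
y3's domain is down to {G}, so y3 = G. Eliminate G elsewhere: y4.
y4 must be I (only option left).
That leaves y5 = H.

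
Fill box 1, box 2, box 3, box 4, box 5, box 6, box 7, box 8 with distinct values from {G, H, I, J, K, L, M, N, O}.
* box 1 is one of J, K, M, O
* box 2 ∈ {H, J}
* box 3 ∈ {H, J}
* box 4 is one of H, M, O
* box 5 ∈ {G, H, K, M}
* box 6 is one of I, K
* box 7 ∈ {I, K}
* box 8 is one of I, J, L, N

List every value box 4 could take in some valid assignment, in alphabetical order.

box 2 and box 3 between them cover only {H, J} — a naked pair. Remove those values from box 1, box 4, box 5, box 8.
The 2 variables box 6 and box 7 are confined to {I, K}, which locks those values in; drop them from box 1, box 5, box 8.
box 1 and box 4 share exactly the 2 values {M, O}; by pigeonhole those values go to them, so strike M, O from box 5.
That leaves box 5 = G.
No further eliminations apply; box 4 can still be any of M, O.

M, O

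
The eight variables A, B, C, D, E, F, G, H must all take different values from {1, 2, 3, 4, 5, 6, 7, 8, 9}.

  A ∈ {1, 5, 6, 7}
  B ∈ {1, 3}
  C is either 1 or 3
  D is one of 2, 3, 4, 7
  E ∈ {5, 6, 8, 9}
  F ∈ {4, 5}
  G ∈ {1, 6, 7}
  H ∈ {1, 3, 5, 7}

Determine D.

2

B and C share exactly the 2 values {1, 3}; by pigeonhole those values go to them, so strike 1, 3 from A, D, G, H.
The 3 variables A, G, H are confined to {5, 6, 7}, which locks those values in; drop them from D, E, F.
F must be 4 (only option left). Remove 4 from D.
So D = 2.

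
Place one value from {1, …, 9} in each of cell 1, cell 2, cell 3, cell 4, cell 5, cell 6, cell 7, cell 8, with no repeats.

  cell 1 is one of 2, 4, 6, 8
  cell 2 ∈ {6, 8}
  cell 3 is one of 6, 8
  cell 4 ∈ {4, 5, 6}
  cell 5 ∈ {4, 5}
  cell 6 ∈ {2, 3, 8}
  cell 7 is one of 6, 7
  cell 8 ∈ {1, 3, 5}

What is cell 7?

7

The 8 variables together cover exactly {1, 2, 3, 4, 5, 6, 7, 8} — 8 values for 8 variables — and 1 appears only in cell 8's list, so cell 8 = 1.
The 7 still-open variables together cover exactly {2, 3, 4, 5, 6, 7, 8} — 7 values for 7 variables — and 3 appears only in cell 6's list, so cell 6 = 3.
The 6 still-open variables together cover exactly {2, 4, 5, 6, 7, 8} — 6 values for 6 variables — and 2 appears only in cell 1's list, so cell 1 = 2.
The 5 still-open variables draw from only 5 values {4, 5, 6, 7, 8}, so each is used; only cell 7 can be 7, hence cell 7 = 7.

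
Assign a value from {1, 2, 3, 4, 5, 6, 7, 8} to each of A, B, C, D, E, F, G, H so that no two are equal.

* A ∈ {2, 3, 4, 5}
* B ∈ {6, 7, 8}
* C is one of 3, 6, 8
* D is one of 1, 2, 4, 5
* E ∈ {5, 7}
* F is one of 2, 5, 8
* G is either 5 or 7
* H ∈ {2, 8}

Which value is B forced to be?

The 8 variables draw from only 8 values {1, 2, 3, 4, 5, 6, 7, 8}, so each is used; only D can be 1, hence D = 1.
Among the 7 still-open variables, 4 fits only A (and all 7 values in {2, 3, 4, 5, 6, 7, 8} must be used), so A = 4.
Among the 6 still-open variables, 3 fits only C (and all 6 values in {2, 3, 5, 6, 7, 8} must be used), so C = 3.
Among the 5 still-open variables, 6 fits only B (and all 5 values in {2, 5, 6, 7, 8} must be used), so B = 6.

6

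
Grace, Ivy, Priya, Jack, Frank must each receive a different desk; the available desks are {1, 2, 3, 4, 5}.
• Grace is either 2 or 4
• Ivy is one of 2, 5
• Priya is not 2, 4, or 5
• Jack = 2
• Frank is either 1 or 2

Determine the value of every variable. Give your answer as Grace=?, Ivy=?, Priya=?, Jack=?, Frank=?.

Grace=4, Ivy=5, Priya=3, Jack=2, Frank=1

Jack must be 2 (only option left). Eliminate 2 elsewhere: Grace, Ivy, Frank.
Frank's domain is down to {1}, so Frank = 1. So Priya can't be 1.
Grace's domain is down to {4}, so Grace = 4.
That leaves Ivy = 5.
Priya must be 3 (only option left).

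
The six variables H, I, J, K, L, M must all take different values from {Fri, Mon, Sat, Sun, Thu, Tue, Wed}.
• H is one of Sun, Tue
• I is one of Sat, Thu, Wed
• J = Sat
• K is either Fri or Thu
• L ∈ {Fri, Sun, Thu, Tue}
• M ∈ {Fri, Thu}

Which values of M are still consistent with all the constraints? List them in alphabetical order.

Fri, Thu

J must be Sat (only option left). Strike Sat from I.
The 5 still-open variables together cover exactly {Fri, Sun, Thu, Tue, Wed} — 5 values for 5 variables — and Wed appears only in I's list, so I = Wed.
K and M share exactly the 2 values {Fri, Thu}; by pigeonhole those values go to them, so strike Fri, Thu from L.
No further eliminations apply; M can still be any of Fri, Thu.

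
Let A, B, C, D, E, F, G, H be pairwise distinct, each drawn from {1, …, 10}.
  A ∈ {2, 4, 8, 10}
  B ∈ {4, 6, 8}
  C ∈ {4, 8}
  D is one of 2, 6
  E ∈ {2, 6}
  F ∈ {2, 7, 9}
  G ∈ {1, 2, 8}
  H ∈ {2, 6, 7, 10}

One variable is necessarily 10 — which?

A

The 8 variables together cover exactly {1, 2, 4, 6, 7, 8, 9, 10} — 8 values for 8 variables — and 1 appears only in G's list, so G = 1.
The 7 still-open variables draw from only 7 values {2, 4, 6, 7, 8, 9, 10}, so each is used; only F can be 9, hence F = 9.
The 6 still-open variables draw from only 6 values {2, 4, 6, 7, 8, 10}, so each is used; only H can be 7, hence H = 7.
The 5 still-open variables together cover exactly {2, 4, 6, 8, 10} — 5 values for 5 variables — and 10 appears only in A's list, so A = 10.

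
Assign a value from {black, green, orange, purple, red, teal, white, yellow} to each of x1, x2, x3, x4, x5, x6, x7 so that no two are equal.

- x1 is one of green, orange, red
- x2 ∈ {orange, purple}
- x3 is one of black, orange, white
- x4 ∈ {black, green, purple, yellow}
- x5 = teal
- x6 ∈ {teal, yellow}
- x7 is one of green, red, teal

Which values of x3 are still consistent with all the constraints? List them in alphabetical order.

x5's domain is down to {teal}, so x5 = teal. Strike teal from x6, x7.
That leaves x6 = yellow. Remove yellow from x4.
No further eliminations apply; x3 can still be any of black, orange, white.

black, orange, white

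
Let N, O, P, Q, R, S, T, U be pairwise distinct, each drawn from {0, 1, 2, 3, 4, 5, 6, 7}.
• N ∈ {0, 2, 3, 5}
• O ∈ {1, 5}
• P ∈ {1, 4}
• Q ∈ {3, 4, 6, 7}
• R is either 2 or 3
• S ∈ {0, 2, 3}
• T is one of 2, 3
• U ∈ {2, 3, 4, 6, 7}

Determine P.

R and T between them cover only {2, 3} — a naked pair. Remove those values from N, Q, S, U.
S has just one choice, so S = 0. Remove 0 from N.
N's domain is down to {5}, so N = 5. Eliminate 5 elsewhere: O.
That leaves O = 1. So P can't be 1.
So P = 4.

4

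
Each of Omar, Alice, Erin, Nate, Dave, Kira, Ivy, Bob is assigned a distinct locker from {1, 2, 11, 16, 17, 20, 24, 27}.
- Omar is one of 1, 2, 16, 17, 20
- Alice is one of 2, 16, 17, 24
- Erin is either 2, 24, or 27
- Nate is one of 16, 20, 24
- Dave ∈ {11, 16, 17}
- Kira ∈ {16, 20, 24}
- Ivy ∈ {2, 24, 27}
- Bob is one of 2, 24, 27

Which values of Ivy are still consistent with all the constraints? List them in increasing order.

2, 24, 27

The 8 variables together cover exactly {1, 2, 11, 16, 17, 20, 24, 27} — 8 values for 8 variables — and 1 appears only in Omar's list, so Omar = 1.
The 7 still-open variables draw from only 7 values {2, 11, 16, 17, 20, 24, 27}, so each is used; only Dave can be 11, hence Dave = 11.
The 6 still-open variables draw from only 6 values {2, 16, 17, 20, 24, 27}, so each is used; only Alice can be 17, hence Alice = 17.
Erin, Ivy, Bob share exactly the 3 values {2, 24, 27}; by pigeonhole those values go to them, so strike 2, 24, 27 from Nate, Kira.
No further eliminations apply; Ivy can still be any of 2, 24, 27.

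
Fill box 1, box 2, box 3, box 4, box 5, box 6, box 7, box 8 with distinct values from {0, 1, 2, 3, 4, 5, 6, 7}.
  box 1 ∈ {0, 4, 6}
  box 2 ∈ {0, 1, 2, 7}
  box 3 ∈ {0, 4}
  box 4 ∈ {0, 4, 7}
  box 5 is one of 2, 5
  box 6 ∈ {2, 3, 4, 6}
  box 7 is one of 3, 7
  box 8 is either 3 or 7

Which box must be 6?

box 1

Among the 8 variables, 1 fits only box 2 (and all 8 values in {0, 1, 2, 3, 4, 5, 6, 7} must be used), so box 2 = 1.
The 7 still-open variables together cover exactly {0, 2, 3, 4, 5, 6, 7} — 7 values for 7 variables — and 5 appears only in box 5's list, so box 5 = 5.
The 6 still-open variables together cover exactly {0, 2, 3, 4, 6, 7} — 6 values for 6 variables — and 2 appears only in box 6's list, so box 6 = 2.
The 5 still-open variables draw from only 5 values {0, 3, 4, 6, 7}, so each is used; only box 1 can be 6, hence box 1 = 6.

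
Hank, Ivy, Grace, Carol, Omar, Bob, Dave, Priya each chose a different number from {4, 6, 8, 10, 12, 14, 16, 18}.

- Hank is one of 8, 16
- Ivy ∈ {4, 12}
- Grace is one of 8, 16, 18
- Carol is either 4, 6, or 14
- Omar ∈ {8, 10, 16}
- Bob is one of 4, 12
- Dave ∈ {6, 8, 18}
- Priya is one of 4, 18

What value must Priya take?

The 8 variables together cover exactly {4, 6, 8, 10, 12, 14, 16, 18} — 8 values for 8 variables — and 10 appears only in Omar's list, so Omar = 10.
Among the 7 still-open variables, 14 fits only Carol (and all 7 values in {4, 6, 8, 12, 14, 16, 18} must be used), so Carol = 14.
The 6 still-open variables draw from only 6 values {4, 6, 8, 12, 16, 18}, so each is used; only Dave can be 6, hence Dave = 6.
The 2 variables Ivy and Bob are confined to {4, 12}, which locks those values in; drop them from Priya.
So Priya = 18.

18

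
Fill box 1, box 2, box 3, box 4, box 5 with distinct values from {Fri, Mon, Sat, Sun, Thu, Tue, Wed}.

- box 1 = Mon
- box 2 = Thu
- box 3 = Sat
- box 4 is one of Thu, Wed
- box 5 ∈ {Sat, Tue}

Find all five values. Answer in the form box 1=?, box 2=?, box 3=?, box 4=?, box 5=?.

box 1's domain is down to {Mon}, so box 1 = Mon.
box 2 must be Thu (only option left). Strike Thu from box 4.
box 3's domain is down to {Sat}, so box 3 = Sat. Strike Sat from box 5.
That leaves box 4 = Wed.
That leaves box 5 = Tue.

box 1=Mon, box 2=Thu, box 3=Sat, box 4=Wed, box 5=Tue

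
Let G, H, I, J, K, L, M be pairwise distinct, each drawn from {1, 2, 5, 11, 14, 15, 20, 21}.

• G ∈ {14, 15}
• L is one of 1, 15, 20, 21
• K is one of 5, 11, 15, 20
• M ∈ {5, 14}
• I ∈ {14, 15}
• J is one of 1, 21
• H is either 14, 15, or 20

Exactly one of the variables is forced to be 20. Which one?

Among the 7 variables, 11 fits only K (and all 7 values in {1, 5, 11, 14, 15, 20, 21} must be used), so K = 11.
Among the 6 still-open variables, 5 fits only M (and all 6 values in {1, 5, 14, 15, 20, 21} must be used), so M = 5.
G and I share exactly the 2 values {14, 15}; by pigeonhole those values go to them, so strike 14, 15 from H, L.
So 20 goes to H.

H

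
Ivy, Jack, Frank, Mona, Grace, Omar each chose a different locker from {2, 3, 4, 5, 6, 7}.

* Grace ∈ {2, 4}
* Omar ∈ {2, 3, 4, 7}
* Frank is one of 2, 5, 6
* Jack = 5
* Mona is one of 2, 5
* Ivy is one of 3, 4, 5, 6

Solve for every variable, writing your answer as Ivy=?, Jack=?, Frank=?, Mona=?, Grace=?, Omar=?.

Ivy=3, Jack=5, Frank=6, Mona=2, Grace=4, Omar=7

Jack must be 5 (only option left). So Ivy, Frank, Mona can't be 5.
Mona must be 2 (only option left). Eliminate 2 elsewhere: Frank, Grace, Omar.
Grace must be 4 (only option left). Remove 4 from Ivy, Omar.
That leaves Frank = 6. Eliminate 6 elsewhere: Ivy.
That leaves Ivy = 3. Remove 3 from Omar.
Omar's domain is down to {7}, so Omar = 7.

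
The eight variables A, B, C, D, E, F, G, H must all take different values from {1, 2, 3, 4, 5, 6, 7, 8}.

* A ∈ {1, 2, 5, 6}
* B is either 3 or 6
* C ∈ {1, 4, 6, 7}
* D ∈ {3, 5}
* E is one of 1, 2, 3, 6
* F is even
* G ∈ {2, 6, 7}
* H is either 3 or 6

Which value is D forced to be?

5

The 8 variables together cover exactly {1, 2, 3, 4, 5, 6, 7, 8} — 8 values for 8 variables — and 8 appears only in F's list, so F = 8.
The 7 still-open variables together cover exactly {1, 2, 3, 4, 5, 6, 7} — 7 values for 7 variables — and 4 appears only in C's list, so C = 4.
Among the 6 still-open variables, 7 fits only G (and all 6 values in {1, 2, 3, 5, 6, 7} must be used), so G = 7.
B and H between them cover only {3, 6} — a naked pair. Remove those values from A, D, E.
So D = 5.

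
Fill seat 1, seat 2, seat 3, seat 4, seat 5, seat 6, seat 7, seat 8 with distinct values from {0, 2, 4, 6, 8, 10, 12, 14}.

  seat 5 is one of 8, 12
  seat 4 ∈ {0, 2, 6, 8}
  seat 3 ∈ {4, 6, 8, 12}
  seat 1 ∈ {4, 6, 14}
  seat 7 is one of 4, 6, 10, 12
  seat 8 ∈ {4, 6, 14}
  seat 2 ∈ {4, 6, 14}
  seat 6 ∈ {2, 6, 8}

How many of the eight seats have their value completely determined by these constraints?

3

The 8 variables draw from only 8 values {0, 2, 4, 6, 8, 10, 12, 14}, so each is used; only seat 4 can be 0, hence seat 4 = 0.
The 7 still-open variables together cover exactly {2, 4, 6, 8, 10, 12, 14} — 7 values for 7 variables — and 2 appears only in seat 6's list, so seat 6 = 2.
Among the 6 still-open variables, 10 fits only seat 7 (and all 6 values in {4, 6, 8, 10, 12, 14} must be used), so seat 7 = 10.
seat 1, seat 2, seat 8 between them cover only {4, 6, 14} — a naked triple. Remove those values from seat 3.
Determined: seat 4=0, seat 6=2, seat 7=10. The other seats each still have more than one consistent value. That makes 3.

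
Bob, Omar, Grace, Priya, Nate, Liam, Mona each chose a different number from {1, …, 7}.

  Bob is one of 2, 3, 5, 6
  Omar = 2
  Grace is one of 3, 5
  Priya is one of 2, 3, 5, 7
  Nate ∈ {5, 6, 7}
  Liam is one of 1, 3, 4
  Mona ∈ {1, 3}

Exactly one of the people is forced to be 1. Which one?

Omar's domain is down to {2}, so Omar = 2. Strike 2 from Bob, Priya.
Among the 6 still-open variables, 4 fits only Liam (and all 6 values in {1, 3, 4, 5, 6, 7} must be used), so Liam = 4.
The 5 still-open variables together cover exactly {1, 3, 5, 6, 7} — 5 values for 5 variables — and 1 appears only in Mona's list, so Mona = 1.

Mona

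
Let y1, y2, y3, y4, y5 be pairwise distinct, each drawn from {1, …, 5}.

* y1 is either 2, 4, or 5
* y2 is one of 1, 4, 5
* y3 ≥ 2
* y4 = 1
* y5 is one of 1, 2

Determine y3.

y4 has just one choice, so y4 = 1. So y2, y5 can't be 1.
y5's domain is down to {2}, so y5 = 2. So y1, y3 can't be 2.
The 3 still-open variables together cover exactly {3, 4, 5} — 3 values for 3 variables — and 3 appears only in y3's list, so y3 = 3.

3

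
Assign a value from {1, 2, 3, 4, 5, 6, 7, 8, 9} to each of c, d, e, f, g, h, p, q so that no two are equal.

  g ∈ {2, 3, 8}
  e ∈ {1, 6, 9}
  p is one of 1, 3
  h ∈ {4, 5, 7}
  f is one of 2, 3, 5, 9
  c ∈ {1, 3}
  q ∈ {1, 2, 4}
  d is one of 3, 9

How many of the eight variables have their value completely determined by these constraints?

The 2 variables c and p are confined to {1, 3}, which locks those values in; drop them from d, e, f, g, q.
d's domain is down to {9}, so d = 9. So e, f can't be 9.
e must be 6 (only option left).
Determined: d=9, e=6. The other variables each still have more than one consistent value. That makes 2.

2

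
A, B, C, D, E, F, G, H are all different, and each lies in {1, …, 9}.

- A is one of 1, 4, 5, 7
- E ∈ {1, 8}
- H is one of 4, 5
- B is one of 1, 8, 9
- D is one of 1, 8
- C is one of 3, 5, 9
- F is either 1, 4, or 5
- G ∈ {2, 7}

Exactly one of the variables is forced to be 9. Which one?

B

Among the 8 variables, 2 fits only G (and all 8 values in {1, 2, 3, 4, 5, 7, 8, 9} must be used), so G = 2.
Among the 7 still-open variables, 3 fits only C (and all 7 values in {1, 3, 4, 5, 7, 8, 9} must be used), so C = 3.
The 6 still-open variables together cover exactly {1, 4, 5, 7, 8, 9} — 6 values for 6 variables — and 7 appears only in A's list, so A = 7.
Among the 5 still-open variables, 9 fits only B (and all 5 values in {1, 4, 5, 8, 9} must be used), so B = 9.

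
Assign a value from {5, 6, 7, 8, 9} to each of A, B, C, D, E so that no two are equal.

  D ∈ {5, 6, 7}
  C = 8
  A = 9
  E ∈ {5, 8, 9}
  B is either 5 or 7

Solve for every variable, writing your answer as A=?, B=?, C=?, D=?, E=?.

A has just one choice, so A = 9. Remove 9 from E.
C has just one choice, so C = 8. Strike 8 from E.
That leaves E = 5. So B, D can't be 5.
B must be 7 (only option left). Eliminate 7 elsewhere: D.
That leaves D = 6.

A=9, B=7, C=8, D=6, E=5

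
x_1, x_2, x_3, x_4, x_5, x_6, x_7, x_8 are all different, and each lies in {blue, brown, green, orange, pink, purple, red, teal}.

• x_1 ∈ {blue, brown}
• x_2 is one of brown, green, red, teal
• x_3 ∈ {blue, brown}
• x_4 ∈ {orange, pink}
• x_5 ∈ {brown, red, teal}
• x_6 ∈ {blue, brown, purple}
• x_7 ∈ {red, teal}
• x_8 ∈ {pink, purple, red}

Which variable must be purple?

The 8 variables together cover exactly {blue, brown, green, orange, pink, purple, red, teal} — 8 values for 8 variables — and green appears only in x_2's list, so x_2 = green.
Among the 7 still-open variables, orange fits only x_4 (and all 7 values in {blue, brown, orange, pink, purple, red, teal} must be used), so x_4 = orange.
The 6 still-open variables together cover exactly {blue, brown, pink, purple, red, teal} — 6 values for 6 variables — and pink appears only in x_8's list, so x_8 = pink.
The 5 still-open variables together cover exactly {blue, brown, purple, red, teal} — 5 values for 5 variables — and purple appears only in x_6's list, so x_6 = purple.

x_6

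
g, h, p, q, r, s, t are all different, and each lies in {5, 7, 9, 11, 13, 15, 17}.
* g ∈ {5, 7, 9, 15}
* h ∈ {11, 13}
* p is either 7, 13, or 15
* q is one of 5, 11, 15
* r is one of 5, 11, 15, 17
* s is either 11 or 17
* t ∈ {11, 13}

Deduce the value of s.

The 7 variables draw from only 7 values {5, 7, 9, 11, 13, 15, 17}, so each is used; only g can be 9, hence g = 9.
The 6 still-open variables draw from only 6 values {5, 7, 11, 13, 15, 17}, so each is used; only p can be 7, hence p = 7.
h and t between them cover only {11, 13} — a naked pair. Remove those values from q, r, s.
So s = 17.

17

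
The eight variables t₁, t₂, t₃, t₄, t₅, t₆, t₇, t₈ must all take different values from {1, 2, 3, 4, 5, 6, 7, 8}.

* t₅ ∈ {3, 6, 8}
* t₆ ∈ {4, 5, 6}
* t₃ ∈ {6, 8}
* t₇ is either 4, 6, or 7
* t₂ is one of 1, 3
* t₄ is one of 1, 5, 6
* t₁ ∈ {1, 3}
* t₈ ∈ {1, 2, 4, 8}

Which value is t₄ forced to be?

5

Among the 8 variables, 2 fits only t₈ (and all 8 values in {1, 2, 3, 4, 5, 6, 7, 8} must be used), so t₈ = 2.
Among the 7 still-open variables, 7 fits only t₇ (and all 7 values in {1, 3, 4, 5, 6, 7, 8} must be used), so t₇ = 7.
The 6 still-open variables together cover exactly {1, 3, 4, 5, 6, 8} — 6 values for 6 variables — and 4 appears only in t₆'s list, so t₆ = 4.
The 5 still-open variables together cover exactly {1, 3, 5, 6, 8} — 5 values for 5 variables — and 5 appears only in t₄'s list, so t₄ = 5.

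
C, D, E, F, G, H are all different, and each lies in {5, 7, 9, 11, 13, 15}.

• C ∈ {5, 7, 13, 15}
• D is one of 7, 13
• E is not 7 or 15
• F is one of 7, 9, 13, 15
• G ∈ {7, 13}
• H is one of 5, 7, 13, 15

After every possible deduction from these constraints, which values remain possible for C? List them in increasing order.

The 6 variables draw from only 6 values {5, 7, 9, 11, 13, 15}, so each is used; only E can be 11, hence E = 11.
The 5 still-open variables draw from only 5 values {5, 7, 9, 13, 15}, so each is used; only F can be 9, hence F = 9.
D and G share exactly the 2 values {7, 13}; by pigeonhole those values go to them, so strike 7, 13 from C, H.
No further eliminations apply; C can still be any of 5, 15.

5, 15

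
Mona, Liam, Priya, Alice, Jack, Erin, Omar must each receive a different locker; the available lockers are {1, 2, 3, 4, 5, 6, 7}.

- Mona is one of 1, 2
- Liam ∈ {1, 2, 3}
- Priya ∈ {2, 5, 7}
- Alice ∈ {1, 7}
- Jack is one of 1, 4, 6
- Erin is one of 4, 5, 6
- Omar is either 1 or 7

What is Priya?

5

The 7 variables together cover exactly {1, 2, 3, 4, 5, 6, 7} — 7 values for 7 variables — and 3 appears only in Liam's list, so Liam = 3.
The 2 variables Alice and Omar are confined to {1, 7}, which locks those values in; drop them from Mona, Priya, Jack.
Mona has just one choice, so Mona = 2. Remove 2 from Priya.
So Priya = 5.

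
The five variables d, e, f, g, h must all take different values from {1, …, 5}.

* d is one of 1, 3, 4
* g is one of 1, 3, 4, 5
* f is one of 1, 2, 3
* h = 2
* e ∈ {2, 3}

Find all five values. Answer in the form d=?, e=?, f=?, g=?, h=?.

d=4, e=3, f=1, g=5, h=2

h must be 2 (only option left). Strike 2 from e, f.
e has just one choice, so e = 3. Strike 3 from d, f, g.
f's domain is down to {1}, so f = 1. Strike 1 from d, g.
That leaves d = 4. Strike 4 from g.
g must be 5 (only option left).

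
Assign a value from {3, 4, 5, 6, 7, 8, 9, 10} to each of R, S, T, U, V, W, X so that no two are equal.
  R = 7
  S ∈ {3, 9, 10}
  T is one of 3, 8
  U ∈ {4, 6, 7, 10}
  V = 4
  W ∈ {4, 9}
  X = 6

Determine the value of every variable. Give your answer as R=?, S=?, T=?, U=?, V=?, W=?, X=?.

R=7, S=3, T=8, U=10, V=4, W=9, X=6

R must be 7 (only option left). Strike 7 from U.
V's domain is down to {4}, so V = 4. So U, W can't be 4.
W must be 9 (only option left). Strike 9 from S.
X has just one choice, so X = 6. Remove 6 from U.
U's domain is down to {10}, so U = 10. So S can't be 10.
S must be 3 (only option left). So T can't be 3.
T has just one choice, so T = 8.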